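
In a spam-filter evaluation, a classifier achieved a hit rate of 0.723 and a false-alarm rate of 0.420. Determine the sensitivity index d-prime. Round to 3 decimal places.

d-prime = 0.794

z(0.723) = 0.5918, z(0.420) = -0.2019
d' = z(H) − z(FA) = 0.5918 − (-0.2019) = 0.7937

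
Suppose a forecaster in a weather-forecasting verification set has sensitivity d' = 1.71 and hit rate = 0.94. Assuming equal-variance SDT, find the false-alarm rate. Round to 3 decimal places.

false-alarm rate = 0.438

z(hit rate) = z(0.94) = 1.5548
z(FA) = z(H) − d' = 1.5548 − 1.71 = -0.1552
false-alarm rate = Φ(-0.1552) = 0.4383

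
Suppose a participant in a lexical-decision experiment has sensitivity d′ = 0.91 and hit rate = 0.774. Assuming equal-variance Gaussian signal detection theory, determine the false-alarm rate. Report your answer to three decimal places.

z(hit rate) = z(0.774) = 0.7521
z(FA) = z(H) − d' = 0.7521 − 0.91 = -0.1579
false-alarm rate = Φ(-0.1579) = 0.4373

false-alarm rate = 0.437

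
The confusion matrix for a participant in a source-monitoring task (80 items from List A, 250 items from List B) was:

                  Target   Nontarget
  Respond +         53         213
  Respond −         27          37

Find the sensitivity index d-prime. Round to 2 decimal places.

H = 53/80 = 0.6625
FA = 213/250 = 0.8520
z(H) = z(0.6625) = 0.419
z(FA) = z(0.8520) = 1.045
d' = z(H) − z(FA) = 0.419 − 1.045 = -0.626

d-prime = -0.63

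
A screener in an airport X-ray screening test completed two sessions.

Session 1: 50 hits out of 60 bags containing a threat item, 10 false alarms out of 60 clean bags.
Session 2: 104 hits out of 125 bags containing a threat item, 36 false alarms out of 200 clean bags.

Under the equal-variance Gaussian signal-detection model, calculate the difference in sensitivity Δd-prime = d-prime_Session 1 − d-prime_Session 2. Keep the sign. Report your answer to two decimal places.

Session 1: z(0.8333) = 0.967, z(0.1667) = -0.967, d' = 1.934
Session 2: z(0.8320) = 0.962, z(0.1800) = -0.915, d' = 1.877
Δd' = d'_Session 1 − d'_Session 2 = 1.934 − 1.877 = 0.057
Session 1 has the higher sensitivity.

Δd-prime = 0.06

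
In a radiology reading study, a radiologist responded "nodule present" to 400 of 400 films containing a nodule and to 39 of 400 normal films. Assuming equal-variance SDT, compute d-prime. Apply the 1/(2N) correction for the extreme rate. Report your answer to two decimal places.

The hit rate is 400/400 = 1, so apply the 1/(2N) correction: H → 1 − 1/(2·400) = 0.99875.
z(H) = z(0.99875) = 3.023
z(FA) = z(0.09750) = -1.296
d' = 3.023 − (-1.296) = 4.319

d-prime = 4.32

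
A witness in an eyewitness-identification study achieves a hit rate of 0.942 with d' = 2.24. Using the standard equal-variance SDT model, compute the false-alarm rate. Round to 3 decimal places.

z(hit rate) = z(0.942) = 1.5718
z(FA) = z(H) − d' = 1.5718 − 2.24 = -0.6682
false-alarm rate = Φ(-0.6682) = 0.2520

false-alarm rate = 0.252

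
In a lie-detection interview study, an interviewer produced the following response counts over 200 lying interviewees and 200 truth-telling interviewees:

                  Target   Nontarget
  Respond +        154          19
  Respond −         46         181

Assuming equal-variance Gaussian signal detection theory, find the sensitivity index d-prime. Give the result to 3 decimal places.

d-prime = 2.049

H = 154/200 = 0.7700
FA = 19/200 = 0.0950
z(H) = 0.7388
z(FA) = -1.3106
d' = z(H) − z(FA) = 0.7388 − (-1.3106) = 2.0494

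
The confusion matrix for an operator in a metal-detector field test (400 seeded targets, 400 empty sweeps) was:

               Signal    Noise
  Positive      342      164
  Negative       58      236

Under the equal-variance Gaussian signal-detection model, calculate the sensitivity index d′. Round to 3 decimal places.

d′ = 1.286

H = 342/400 = 0.8550
FA = 164/400 = 0.4100
Φ⁻¹(H) = 1.0581
Φ⁻¹(FA) = -0.2275
d' = z(H) − z(FA) = 1.0581 − (-0.2275) = 1.2856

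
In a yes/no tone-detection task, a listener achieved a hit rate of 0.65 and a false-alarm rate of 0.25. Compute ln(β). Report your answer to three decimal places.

z(H) = z(0.65) = 0.3853
z(FA) = z(0.25) = -0.6745
ln β = −½·[z(H)² − z(FA)²] = −0.5 × (0.1485 − 0.4550) = 0.15325

ln β = 0.153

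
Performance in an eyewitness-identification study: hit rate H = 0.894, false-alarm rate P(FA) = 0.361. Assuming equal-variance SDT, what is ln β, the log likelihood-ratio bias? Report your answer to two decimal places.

Φ⁻¹(H) = Φ⁻¹(0.894) = 1.248
Φ⁻¹(FA) = Φ⁻¹(0.361) = -0.356
ln β = −½·[z(H)² − z(FA)²] = −0.5 × (1.558 − 0.127) = -0.7155

ln β = -0.72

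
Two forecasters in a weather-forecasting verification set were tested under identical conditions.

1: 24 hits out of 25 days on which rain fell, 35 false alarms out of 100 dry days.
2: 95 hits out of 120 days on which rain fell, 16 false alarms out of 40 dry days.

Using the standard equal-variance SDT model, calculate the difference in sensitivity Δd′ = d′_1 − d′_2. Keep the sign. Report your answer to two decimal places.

Δd′ = 1.07

1: z(0.9600) = 1.751, z(0.3500) = -0.385, d' = 2.136
2: z(0.7917) = 0.812, z(0.4000) = -0.253, d' = 1.065
Δd' = d'_1 − d'_2 = 2.136 − 1.065 = 1.071
1 has the higher sensitivity.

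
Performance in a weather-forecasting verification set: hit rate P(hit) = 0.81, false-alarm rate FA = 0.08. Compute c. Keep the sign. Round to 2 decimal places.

z(0.81) = 0.8779, z(0.08) = -1.4051
c = −½·[z(H) + z(FA)] = −0.5 × (0.8779 + (-1.4051)) = 0.2636
c > 0: the forecaster has a conservative response bias.

c = 0.26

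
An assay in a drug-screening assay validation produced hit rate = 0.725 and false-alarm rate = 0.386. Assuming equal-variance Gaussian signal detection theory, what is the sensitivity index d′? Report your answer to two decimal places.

z(0.725) = 0.5978, z(0.386) = -0.2898
d' = z(H) − z(FA) = 0.5978 − (-0.2898) = 0.8876

d′ = 0.89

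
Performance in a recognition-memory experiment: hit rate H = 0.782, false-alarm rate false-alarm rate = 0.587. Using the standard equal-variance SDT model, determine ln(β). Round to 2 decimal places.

ln β = -0.28

z(H) = 0.779
z(FA) = 0.220
ln β = −½·[z(H)² − z(FA)²] = −0.5 × (0.607 − 0.048) = -0.2795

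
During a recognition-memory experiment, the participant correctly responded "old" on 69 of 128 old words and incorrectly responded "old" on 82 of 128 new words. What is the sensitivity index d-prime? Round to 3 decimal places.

d-prime = -0.262

H = 69/128 = 0.5391
FA = 82/128 = 0.6406
z(H) = z(0.5391) = 0.0982
z(FA) = z(0.6406) = 0.3601
d' = z(H) − z(FA) = 0.0982 − 0.3601 = -0.2619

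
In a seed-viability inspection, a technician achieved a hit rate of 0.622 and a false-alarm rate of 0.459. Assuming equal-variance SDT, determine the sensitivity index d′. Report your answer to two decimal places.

d′ = 0.41

Φ⁻¹(H) = 0.3107
Φ⁻¹(FA) = -0.1030
d' = z(H) − z(FA) = 0.3107 − (-0.1030) = 0.4137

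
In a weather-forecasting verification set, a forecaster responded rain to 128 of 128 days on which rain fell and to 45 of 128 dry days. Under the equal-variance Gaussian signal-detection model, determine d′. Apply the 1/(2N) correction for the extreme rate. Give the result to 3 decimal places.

The hit rate is 128/128 = 1, so apply the 1/(2N) correction: H → 1 − 1/(2·128) = 0.99609.
z(H) = z(0.99609) = 2.6597
z(FA) = z(0.35156) = -0.3811
d' = 2.6597 − (-0.3811) = 3.0408

d′ = 3.041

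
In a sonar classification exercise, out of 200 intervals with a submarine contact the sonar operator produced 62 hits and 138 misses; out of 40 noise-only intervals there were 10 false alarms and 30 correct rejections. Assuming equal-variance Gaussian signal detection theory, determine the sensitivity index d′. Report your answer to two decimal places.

d′ = 0.18

H = 62/200 = 0.3100
FA = 10/40 = 0.2500
z(H) = -0.4959
z(FA) = -0.6745
d' = z(H) − z(FA) = -0.4959 − (-0.6745) = 0.1786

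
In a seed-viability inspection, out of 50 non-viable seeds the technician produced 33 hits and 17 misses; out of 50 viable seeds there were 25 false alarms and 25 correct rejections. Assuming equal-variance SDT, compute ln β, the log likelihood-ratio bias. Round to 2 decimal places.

H = 33/50 = 0.6600
FA = 25/50 = 0.5000
Φ⁻¹(0.6600) = 0.412, Φ⁻¹(0.5000) = 0.000
ln β = −½·[z(H)² − z(FA)²] = −0.5 × (0.170 − 0.000) = -0.085

ln β = -0.09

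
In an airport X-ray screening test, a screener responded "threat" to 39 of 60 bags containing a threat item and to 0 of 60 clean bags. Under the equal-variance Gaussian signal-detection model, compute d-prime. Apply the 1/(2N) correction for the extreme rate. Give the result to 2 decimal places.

The false-alarm rate is 0/60 = 0, so apply the 1/(2N) correction: FA → 1/(2·60) = 0.00833.
z(H) = z(0.65000) = 0.385
z(FA) = z(0.00833) = -2.394
d' = 0.385 − (-2.394) = 2.779

d-prime = 2.78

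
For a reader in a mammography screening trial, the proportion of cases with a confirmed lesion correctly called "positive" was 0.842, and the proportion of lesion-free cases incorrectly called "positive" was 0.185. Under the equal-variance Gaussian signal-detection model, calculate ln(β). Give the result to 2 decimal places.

ln β = -0.10

z(0.842) = 1.003, z(0.185) = -0.896
ln β = −½·[z(H)² − z(FA)²] = −0.5 × (1.006 − 0.803) = -0.1015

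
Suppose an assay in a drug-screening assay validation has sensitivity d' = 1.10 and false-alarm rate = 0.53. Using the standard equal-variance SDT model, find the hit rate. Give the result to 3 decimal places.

z(false-alarm rate) = z(0.53) = 0.0753
z(H) = z(FA) + d' = 0.0753 + 1.10 = 1.1753
hit rate = Φ(1.1753) = 0.8801

hit rate = 0.880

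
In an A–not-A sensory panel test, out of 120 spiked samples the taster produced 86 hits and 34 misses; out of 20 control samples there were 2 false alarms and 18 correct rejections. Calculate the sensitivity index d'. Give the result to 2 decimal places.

d' = 1.85

H = 86/120 = 0.7167
FA = 2/20 = 0.1000
z(H) = 0.5731
z(FA) = -1.2816
d' = z(H) − z(FA) = 0.5731 − (-1.2816) = 1.8547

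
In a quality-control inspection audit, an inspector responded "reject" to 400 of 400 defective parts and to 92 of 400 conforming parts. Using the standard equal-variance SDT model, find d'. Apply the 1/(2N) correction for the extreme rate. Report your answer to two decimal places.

The hit rate is 400/400 = 1, so apply the 1/(2N) correction: H → 1 − 1/(2·400) = 0.99875.
z(H) = z(0.99875) = 3.023
z(FA) = z(0.23000) = -0.739
d' = 3.023 − (-0.739) = 3.762

d' = 3.76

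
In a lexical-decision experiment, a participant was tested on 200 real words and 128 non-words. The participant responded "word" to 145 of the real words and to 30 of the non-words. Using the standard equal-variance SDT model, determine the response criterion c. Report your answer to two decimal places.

H = 145/200 = 0.7250
FA = 30/128 = 0.2344
Φ⁻¹(0.7250) = 0.598, Φ⁻¹(0.2344) = -0.724
c = −½·[z(H) + z(FA)] = −0.5 × (0.598 + (-0.724)) = 0.063

c = 0.06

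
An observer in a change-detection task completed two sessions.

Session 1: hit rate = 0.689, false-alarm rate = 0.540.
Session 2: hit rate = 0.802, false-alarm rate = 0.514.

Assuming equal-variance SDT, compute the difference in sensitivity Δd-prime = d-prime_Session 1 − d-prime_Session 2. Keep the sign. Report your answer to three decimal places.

Δd-prime = -0.421

Session 1: z(0.689) = 0.4930, z(0.540) = 0.1004, d' = 0.3926
Session 2: z(0.802) = 0.8488, z(0.514) = 0.0351, d' = 0.8137
Δd' = d'_Session 1 − d'_Session 2 = 0.3926 − 0.8137 = -0.4211
Session 2 has the higher sensitivity.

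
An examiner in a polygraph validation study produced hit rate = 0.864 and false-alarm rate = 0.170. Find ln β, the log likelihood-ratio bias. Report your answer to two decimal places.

z(H) = z(0.864) = 1.098
z(FA) = z(0.170) = -0.954
ln β = −½·[z(H)² − z(FA)²] = −0.5 × (1.206 − 0.910) = -0.148

ln β = -0.15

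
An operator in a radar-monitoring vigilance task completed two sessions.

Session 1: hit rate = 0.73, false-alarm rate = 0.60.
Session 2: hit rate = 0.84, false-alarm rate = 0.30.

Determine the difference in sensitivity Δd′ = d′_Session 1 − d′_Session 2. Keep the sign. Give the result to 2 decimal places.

Session 1: z(0.73) = 0.613, z(0.60) = 0.253, d' = 0.360
Session 2: z(0.84) = 0.994, z(0.30) = -0.524, d' = 1.518
Δd' = d'_Session 1 − d'_Session 2 = 0.360 − 1.518 = -1.158
Session 2 has the higher sensitivity.

Δd′ = -1.16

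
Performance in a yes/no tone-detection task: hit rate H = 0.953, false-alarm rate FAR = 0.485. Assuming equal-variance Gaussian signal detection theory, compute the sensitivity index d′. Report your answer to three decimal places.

d′ = 1.712

z(H) = z(0.953) = 1.6747
z(FA) = z(0.485) = -0.0376
d' = z(H) − z(FA) = 1.6747 − (-0.0376) = 1.7123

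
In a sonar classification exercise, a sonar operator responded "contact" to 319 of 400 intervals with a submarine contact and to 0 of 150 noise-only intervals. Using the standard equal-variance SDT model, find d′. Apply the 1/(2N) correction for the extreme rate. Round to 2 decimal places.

d′ = 3.55

The false-alarm rate is 0/150 = 0, so apply the 1/(2N) correction: FA → 1/(2·150) = 0.00333.
z(H) = z(0.79750) = 0.833
z(FA) = z(0.00333) = -2.713
d' = 0.833 − (-2.713) = 3.546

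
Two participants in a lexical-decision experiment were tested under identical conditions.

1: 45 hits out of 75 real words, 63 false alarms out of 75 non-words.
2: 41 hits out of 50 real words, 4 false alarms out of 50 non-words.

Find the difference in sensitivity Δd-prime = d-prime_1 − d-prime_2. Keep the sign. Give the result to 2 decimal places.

Δd-prime = -3.06

1: z(0.6000) = 0.253, z(0.8400) = 0.994, d' = -0.741
2: z(0.8200) = 0.915, z(0.0800) = -1.405, d' = 2.320
Δd' = d'_1 − d'_2 = -0.741 − 2.320 = -3.061
2 has the higher sensitivity.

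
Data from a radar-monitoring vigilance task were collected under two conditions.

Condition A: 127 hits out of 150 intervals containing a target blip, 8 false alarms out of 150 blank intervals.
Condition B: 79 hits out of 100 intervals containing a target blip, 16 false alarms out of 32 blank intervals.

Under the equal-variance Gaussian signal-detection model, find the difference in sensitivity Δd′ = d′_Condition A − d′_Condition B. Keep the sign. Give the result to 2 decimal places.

Δd′ = 1.83

Condition A: z(0.8467) = 1.022, z(0.0533) = -1.614, d' = 2.636
Condition B: z(0.7900) = 0.806, z(0.5000) = 0.000, d' = 0.806
Δd' = d'_Condition A − d'_Condition B = 2.636 − 0.806 = 1.830
Condition A has the higher sensitivity.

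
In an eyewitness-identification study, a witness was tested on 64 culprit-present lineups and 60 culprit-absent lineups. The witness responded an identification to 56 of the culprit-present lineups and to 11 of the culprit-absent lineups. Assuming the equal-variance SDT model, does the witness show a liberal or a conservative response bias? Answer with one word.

liberal

z(H) = 1.150, z(FA) = -0.903
c = −½·(z(H) + z(FA)) = -0.1235
c < 0 → liberal criterion (biased toward responding “yes”).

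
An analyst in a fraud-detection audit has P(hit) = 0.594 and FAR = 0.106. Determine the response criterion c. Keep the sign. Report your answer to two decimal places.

z(H) = z(0.594) = 0.2378
z(FA) = z(0.106) = -1.2481
c = −½·[z(H) + z(FA)] = −0.5 × (0.2378 + (-1.2481)) = 0.50515

c = 0.51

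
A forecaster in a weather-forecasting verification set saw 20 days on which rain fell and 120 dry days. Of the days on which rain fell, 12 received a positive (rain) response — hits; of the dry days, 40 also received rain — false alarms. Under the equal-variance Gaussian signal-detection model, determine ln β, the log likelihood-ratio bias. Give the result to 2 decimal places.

H = 12/20 = 0.6000
FA = 40/120 = 0.3333
z(H) = 0.253
z(FA) = -0.431
ln β = −½·[z(H)² − z(FA)²] = −0.5 × (0.064 − 0.186) = 0.061

ln β = 0.06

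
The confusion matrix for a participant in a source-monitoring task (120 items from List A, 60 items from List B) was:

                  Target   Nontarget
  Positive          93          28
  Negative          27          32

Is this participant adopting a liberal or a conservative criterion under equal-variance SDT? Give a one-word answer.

z(H) = 0.755, z(FA) = -0.084
c = −½·(z(H) + z(FA)) = -0.3355
c < 0 → liberal criterion (biased toward responding “yes”).

liberal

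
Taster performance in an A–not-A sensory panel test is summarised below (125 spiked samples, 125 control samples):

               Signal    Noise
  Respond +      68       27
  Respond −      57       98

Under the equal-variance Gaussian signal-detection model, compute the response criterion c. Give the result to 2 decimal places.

c = 0.34

H = 68/125 = 0.5440
FA = 27/125 = 0.2160
Φ⁻¹(0.5440) = 0.111, Φ⁻¹(0.2160) = -0.786
c = −½·[z(H) + z(FA)] = −0.5 × (0.111 + (-0.786)) = 0.3375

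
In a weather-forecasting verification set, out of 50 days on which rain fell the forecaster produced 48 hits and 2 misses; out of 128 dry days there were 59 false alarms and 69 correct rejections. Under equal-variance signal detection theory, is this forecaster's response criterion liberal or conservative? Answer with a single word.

z(H) = 1.751, z(FA) = -0.098
c = −½·(z(H) + z(FA)) = -0.8265
c < 0 → liberal criterion (biased toward responding “yes”).

liberal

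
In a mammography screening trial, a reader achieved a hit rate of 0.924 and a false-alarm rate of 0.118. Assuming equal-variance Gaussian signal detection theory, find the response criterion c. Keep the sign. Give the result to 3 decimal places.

c = -0.124

z(H) = z(0.924) = 1.4325
z(FA) = z(0.118) = -1.1850
c = −½·[z(H) + z(FA)] = −0.5 × (1.4325 + (-1.1850)) = -0.12375
c < 0: the reader has a liberal response bias.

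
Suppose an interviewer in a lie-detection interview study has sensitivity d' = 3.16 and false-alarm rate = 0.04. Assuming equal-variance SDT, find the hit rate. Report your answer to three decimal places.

z(false-alarm rate) = z(0.04) = -1.7507
z(H) = z(FA) + d' = -1.7507 + 3.16 = 1.4093
hit rate = Φ(1.4093) = 0.9206

hit rate = 0.921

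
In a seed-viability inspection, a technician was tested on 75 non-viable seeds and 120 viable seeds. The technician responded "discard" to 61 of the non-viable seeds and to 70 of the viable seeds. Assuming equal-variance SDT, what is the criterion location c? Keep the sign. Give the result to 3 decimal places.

c = -0.550

H = 61/75 = 0.8133
FA = 70/120 = 0.5833
z(0.8133) = 0.8901, z(0.5833) = 0.2103
c = −½·[z(H) + z(FA)] = −0.5 × (0.8901 + 0.2103) = -0.5502
c < 0: the technician has a liberal response bias.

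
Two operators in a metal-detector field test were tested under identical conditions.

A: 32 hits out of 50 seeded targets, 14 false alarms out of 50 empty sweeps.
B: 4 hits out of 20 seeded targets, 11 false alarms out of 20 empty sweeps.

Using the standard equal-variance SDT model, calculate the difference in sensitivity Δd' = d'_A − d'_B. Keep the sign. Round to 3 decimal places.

A: z(0.6400) = 0.3585, z(0.2800) = -0.5828, d' = 0.9413
B: z(0.2000) = -0.8416, z(0.5500) = 0.1257, d' = -0.9673
Δd' = d'_A − d'_B = 0.9413 − (-0.9673) = 1.9086
A has the higher sensitivity.

Δd' = 1.909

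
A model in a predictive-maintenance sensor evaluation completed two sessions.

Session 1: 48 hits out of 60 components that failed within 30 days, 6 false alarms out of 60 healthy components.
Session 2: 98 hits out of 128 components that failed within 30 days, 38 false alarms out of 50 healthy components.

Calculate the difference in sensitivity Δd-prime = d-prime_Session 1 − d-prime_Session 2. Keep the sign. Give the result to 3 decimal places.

Session 1: z(0.8000) = 0.8416, z(0.1000) = -1.2816, d' = 2.1232
Session 2: z(0.7656) = 0.7244, z(0.7600) = 0.7063, d' = 0.0181
Δd' = d'_Session 1 − d'_Session 2 = 2.1232 − 0.0181 = 2.1051
Session 1 has the higher sensitivity.

Δd-prime = 2.105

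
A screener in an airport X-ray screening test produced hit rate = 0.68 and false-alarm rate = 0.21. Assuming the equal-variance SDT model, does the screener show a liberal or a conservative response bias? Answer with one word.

z(H) = 0.468, z(FA) = -0.806
c = −½·(z(H) + z(FA)) = 0.169
c > 0 → conservative criterion (biased toward responding “no”).

conservative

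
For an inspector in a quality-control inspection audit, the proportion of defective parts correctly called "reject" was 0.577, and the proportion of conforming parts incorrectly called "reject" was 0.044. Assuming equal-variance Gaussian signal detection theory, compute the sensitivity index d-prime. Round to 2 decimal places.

Φ⁻¹(H) = Φ⁻¹(0.577) = 0.1942
Φ⁻¹(FA) = Φ⁻¹(0.044) = -1.7060
d' = z(H) − z(FA) = 0.1942 − (-1.7060) = 1.9002

d-prime = 1.90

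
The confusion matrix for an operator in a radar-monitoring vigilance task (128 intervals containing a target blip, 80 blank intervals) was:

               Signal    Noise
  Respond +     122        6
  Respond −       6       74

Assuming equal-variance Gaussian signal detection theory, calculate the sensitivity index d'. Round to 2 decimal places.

H = 122/128 = 0.9531
FA = 6/80 = 0.0750
z(H) = z(0.9531) = 1.676
z(FA) = z(0.0750) = -1.440
d' = z(H) − z(FA) = 1.676 − (-1.440) = 3.116

d' = 3.12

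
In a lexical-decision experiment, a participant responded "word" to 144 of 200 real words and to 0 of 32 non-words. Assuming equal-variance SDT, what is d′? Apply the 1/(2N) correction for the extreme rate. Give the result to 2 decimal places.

d′ = 2.74

The false-alarm rate is 0/32 = 0, so apply the 1/(2N) correction: FA → 1/(2·32) = 0.01562.
z(H) = z(0.72000) = 0.583
z(FA) = z(0.01562) = -2.154
d' = 0.583 − (-2.154) = 2.737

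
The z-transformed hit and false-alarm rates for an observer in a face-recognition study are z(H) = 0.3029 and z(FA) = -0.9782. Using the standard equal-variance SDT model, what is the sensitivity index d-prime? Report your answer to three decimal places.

d' = z(H) − z(FA) = 0.3029 − (-0.9782) = 1.2811

d-prime = 1.281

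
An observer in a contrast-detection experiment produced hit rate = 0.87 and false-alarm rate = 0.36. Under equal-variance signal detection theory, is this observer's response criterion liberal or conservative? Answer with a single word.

z(H) = 1.126, z(FA) = -0.358
c = −½·(z(H) + z(FA)) = -0.384
c < 0 → liberal criterion (biased toward responding “yes”).

liberal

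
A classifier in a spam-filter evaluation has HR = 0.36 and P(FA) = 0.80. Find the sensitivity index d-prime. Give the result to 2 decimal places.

Φ⁻¹(H) = -0.3585
Φ⁻¹(FA) = 0.8416
d' = z(H) − z(FA) = -0.3585 − 0.8416 = -1.2001

d-prime = -1.20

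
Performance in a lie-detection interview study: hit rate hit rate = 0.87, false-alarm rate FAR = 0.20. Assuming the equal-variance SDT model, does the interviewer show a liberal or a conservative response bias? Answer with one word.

liberal

z(H) = 1.126, z(FA) = -0.842
c = −½·(z(H) + z(FA)) = -0.142
c < 0 → liberal criterion (biased toward responding “yes”).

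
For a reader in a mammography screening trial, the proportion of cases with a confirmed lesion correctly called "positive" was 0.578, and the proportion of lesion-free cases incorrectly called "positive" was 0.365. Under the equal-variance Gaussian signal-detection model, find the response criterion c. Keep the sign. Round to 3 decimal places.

Φ⁻¹(0.578) = 0.1968, Φ⁻¹(0.365) = -0.3451
c = −½·[z(H) + z(FA)] = −0.5 × (0.1968 + (-0.3451)) = 0.07415

c = 0.074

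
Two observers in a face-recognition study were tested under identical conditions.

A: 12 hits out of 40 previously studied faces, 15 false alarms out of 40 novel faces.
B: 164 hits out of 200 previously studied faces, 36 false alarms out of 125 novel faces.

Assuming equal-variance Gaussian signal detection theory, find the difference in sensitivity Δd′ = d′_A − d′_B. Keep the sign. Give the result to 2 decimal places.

Δd′ = -1.68

A: z(0.3000) = -0.524, z(0.3750) = -0.319, d' = -0.205
B: z(0.8200) = 0.915, z(0.2880) = -0.559, d' = 1.474
Δd' = d'_A − d'_B = -0.205 − 1.474 = -1.679
B has the higher sensitivity.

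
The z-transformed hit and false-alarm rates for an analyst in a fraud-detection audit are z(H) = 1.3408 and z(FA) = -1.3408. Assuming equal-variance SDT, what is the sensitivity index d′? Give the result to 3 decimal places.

d' = z(H) − z(FA) = 1.3408 − (-1.3408) = 2.6816

d′ = 2.682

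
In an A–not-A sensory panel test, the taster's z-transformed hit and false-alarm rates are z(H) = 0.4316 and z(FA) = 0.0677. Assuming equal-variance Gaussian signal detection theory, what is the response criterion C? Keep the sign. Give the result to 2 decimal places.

c = −½·[z(H) + z(FA)] = −½·(0.4316 + 0.0677) = -0.24965

C = -0.25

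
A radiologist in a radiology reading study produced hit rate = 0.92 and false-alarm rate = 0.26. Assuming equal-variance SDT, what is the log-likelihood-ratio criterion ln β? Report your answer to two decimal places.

Φ⁻¹(H) = Φ⁻¹(0.92) = 1.405
Φ⁻¹(FA) = Φ⁻¹(0.26) = -0.643
ln β = −½·[z(H)² − z(FA)²] = −0.5 × (1.974 − 0.413) = -0.7805

ln β = -0.78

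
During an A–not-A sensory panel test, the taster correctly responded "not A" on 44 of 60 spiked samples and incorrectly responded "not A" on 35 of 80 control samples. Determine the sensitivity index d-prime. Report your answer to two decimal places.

d-prime = 0.78

H = 44/60 = 0.7333
FA = 35/80 = 0.4375
z(H) = z(0.7333) = 0.623
z(FA) = z(0.4375) = -0.157
d' = z(H) − z(FA) = 0.623 − (-0.157) = 0.780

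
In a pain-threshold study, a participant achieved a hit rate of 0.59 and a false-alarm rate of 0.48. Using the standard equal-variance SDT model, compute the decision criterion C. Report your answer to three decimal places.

C = -0.089

z(H) = 0.2275
z(FA) = -0.0502
c = −½·[z(H) + z(FA)] = −0.5 × (0.2275 + (-0.0502)) = -0.08865
c < 0: the participant has a liberal response bias.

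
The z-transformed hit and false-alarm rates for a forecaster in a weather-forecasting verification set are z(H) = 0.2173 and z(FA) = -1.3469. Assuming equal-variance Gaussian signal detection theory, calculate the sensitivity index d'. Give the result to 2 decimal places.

d' = z(H) − z(FA) = 0.2173 − (-1.3469) = 1.5642

d' = 1.56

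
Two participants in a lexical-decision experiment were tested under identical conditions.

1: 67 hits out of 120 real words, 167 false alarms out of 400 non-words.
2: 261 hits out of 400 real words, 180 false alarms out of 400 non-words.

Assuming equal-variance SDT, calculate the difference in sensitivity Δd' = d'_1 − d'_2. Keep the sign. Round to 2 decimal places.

1: z(0.5583) = 0.147, z(0.4175) = -0.208, d' = 0.355
2: z(0.6525) = 0.392, z(0.4500) = -0.126, d' = 0.518
Δd' = d'_1 − d'_2 = 0.355 − 0.518 = -0.163
2 has the higher sensitivity.

Δd' = -0.16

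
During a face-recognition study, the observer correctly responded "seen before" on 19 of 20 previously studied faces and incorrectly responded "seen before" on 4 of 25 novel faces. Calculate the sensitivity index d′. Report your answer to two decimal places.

H = 19/20 = 0.9500
FA = 4/25 = 0.1600
Φ⁻¹(H) = 1.645
Φ⁻¹(FA) = -0.994
d' = z(H) − z(FA) = 1.645 − (-0.994) = 2.639

d′ = 2.64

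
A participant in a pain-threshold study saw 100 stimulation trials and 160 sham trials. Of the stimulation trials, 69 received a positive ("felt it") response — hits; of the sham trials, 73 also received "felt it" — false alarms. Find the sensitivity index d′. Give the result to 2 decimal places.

d′ = 0.61

H = 69/100 = 0.6900
FA = 73/160 = 0.4562
Φ⁻¹(H) = Φ⁻¹(0.6900) = 0.496
Φ⁻¹(FA) = Φ⁻¹(0.4562) = -0.110
d' = z(H) − z(FA) = 0.496 − (-0.110) = 0.606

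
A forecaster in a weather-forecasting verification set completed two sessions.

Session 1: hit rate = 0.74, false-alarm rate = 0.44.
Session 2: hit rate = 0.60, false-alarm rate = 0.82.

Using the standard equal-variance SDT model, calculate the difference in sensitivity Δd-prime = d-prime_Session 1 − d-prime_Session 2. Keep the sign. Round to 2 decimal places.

Session 1: z(0.74) = 0.643, z(0.44) = -0.151, d' = 0.794
Session 2: z(0.60) = 0.253, z(0.82) = 0.915, d' = -0.662
Δd' = d'_Session 1 − d'_Session 2 = 0.794 − (-0.662) = 1.456
Session 1 has the higher sensitivity.

Δd-prime = 1.46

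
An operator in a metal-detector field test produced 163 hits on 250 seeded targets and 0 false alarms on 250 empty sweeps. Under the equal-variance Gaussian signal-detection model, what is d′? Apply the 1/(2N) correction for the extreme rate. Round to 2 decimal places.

d′ = 3.27

The false-alarm rate is 0/250 = 0, so apply the 1/(2N) correction: FA → 1/(2·250) = 0.00200.
z(H) = z(0.65200) = 0.391
z(FA) = z(0.00200) = -2.878
d' = 0.391 − (-2.878) = 3.269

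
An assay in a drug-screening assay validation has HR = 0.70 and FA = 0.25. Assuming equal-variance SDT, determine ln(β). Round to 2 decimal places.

ln β = 0.09

z(H) = z(0.70) = 0.524
z(FA) = z(0.25) = -0.674
ln β = −½·[z(H)² − z(FA)²] = −0.5 × (0.275 − 0.454) = 0.0895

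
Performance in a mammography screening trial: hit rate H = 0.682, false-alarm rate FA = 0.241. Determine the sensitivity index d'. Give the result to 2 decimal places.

d' = 1.18

z(H) = z(0.682) = 0.473
z(FA) = z(0.241) = -0.703
d' = z(H) − z(FA) = 0.473 − (-0.703) = 1.176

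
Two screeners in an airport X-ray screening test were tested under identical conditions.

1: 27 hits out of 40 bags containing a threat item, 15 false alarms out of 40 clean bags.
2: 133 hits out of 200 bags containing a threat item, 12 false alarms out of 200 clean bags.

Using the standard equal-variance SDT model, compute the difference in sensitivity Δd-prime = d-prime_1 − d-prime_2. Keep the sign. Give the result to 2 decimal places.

Δd-prime = -1.21

1: z(0.6750) = 0.454, z(0.3750) = -0.319, d' = 0.773
2: z(0.6650) = 0.426, z(0.0600) = -1.555, d' = 1.981
Δd' = d'_1 − d'_2 = 0.773 − 1.981 = -1.208
2 has the higher sensitivity.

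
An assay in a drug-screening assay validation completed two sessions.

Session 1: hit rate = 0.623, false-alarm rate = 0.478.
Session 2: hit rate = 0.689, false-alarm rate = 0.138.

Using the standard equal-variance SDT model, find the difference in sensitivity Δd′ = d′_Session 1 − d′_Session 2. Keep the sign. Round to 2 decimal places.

Δd′ = -1.21

Session 1: z(0.623) = 0.313, z(0.478) = -0.055, d' = 0.368
Session 2: z(0.689) = 0.493, z(0.138) = -1.089, d' = 1.582
Δd' = d'_Session 1 − d'_Session 2 = 0.368 − 1.582 = -1.214
Session 2 has the higher sensitivity.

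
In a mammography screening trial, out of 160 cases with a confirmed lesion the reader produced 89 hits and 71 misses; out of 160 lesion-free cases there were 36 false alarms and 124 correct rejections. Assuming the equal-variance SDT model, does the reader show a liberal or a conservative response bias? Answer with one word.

conservative

z(H) = 0.141, z(FA) = -0.755
c = −½·(z(H) + z(FA)) = 0.307
c > 0 → conservative criterion (biased toward responding “no”).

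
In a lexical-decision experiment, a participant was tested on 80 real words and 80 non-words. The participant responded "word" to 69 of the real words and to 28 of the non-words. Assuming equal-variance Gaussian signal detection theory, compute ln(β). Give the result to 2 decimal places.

ln β = -0.52

H = 69/80 = 0.8625
FA = 28/80 = 0.3500
z(H) = 1.092
z(FA) = -0.385
ln β = −½·[z(H)² − z(FA)²] = −0.5 × (1.192 − 0.148) = -0.522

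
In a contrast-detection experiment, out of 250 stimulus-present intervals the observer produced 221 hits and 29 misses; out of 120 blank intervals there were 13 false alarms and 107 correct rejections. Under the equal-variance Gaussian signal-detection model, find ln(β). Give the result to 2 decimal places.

ln β = 0.05

H = 221/250 = 0.8840
FA = 13/120 = 0.1083
z(H) = 1.195
z(FA) = -1.236
ln β = −½·[z(H)² − z(FA)²] = −0.5 × (1.428 − 1.528) = 0.050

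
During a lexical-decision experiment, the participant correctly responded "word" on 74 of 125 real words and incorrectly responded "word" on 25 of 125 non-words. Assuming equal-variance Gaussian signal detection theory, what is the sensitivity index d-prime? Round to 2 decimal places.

d-prime = 1.07

H = 74/125 = 0.5920
FA = 25/125 = 0.2000
z(0.5920) = 0.2327, z(0.2000) = -0.8416
d' = z(H) − z(FA) = 0.2327 − (-0.8416) = 1.0743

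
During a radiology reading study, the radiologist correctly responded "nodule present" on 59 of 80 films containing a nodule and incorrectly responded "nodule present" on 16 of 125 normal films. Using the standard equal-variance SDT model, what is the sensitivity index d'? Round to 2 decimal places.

H = 59/80 = 0.7375
FA = 16/125 = 0.1280
Φ⁻¹(H) = 0.636
Φ⁻¹(FA) = -1.136
d' = z(H) − z(FA) = 0.636 − (-1.136) = 1.772

d' = 1.77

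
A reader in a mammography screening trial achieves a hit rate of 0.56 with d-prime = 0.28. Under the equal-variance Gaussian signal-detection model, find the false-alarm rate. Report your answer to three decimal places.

z(hit rate) = z(0.56) = 0.1510
z(FA) = z(H) − d' = 0.1510 − 0.28 = -0.1290
false-alarm rate = Φ(-0.1290) = 0.4487

false-alarm rate = 0.449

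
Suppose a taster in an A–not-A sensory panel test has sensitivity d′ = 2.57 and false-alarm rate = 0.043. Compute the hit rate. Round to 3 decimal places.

z(false-alarm rate) = z(0.043) = -1.7169
z(H) = z(FA) + d' = -1.7169 + 2.57 = 0.8531
hit rate = Φ(0.8531) = 0.8032

hit rate = 0.803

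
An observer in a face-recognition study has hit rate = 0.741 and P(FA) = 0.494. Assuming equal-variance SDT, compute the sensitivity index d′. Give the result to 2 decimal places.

d′ = 0.66

Φ⁻¹(H) = Φ⁻¹(0.741) = 0.6464
Φ⁻¹(FA) = Φ⁻¹(0.494) = -0.0150
d' = z(H) − z(FA) = 0.6464 − (-0.0150) = 0.6614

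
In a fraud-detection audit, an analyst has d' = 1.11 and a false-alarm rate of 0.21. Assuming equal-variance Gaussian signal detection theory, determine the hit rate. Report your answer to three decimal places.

hit rate = 0.619

z(false-alarm rate) = z(0.21) = -0.8064
z(H) = z(FA) + d' = -0.8064 + 1.11 = 0.3036
hit rate = Φ(0.3036) = 0.6193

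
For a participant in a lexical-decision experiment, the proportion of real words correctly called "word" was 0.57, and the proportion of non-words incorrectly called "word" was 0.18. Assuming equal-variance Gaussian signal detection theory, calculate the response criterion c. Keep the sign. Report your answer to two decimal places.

Φ⁻¹(H) = 0.1764
Φ⁻¹(FA) = -0.9154
c = −½·[z(H) + z(FA)] = −0.5 × (0.1764 + (-0.9154)) = 0.3695

c = 0.37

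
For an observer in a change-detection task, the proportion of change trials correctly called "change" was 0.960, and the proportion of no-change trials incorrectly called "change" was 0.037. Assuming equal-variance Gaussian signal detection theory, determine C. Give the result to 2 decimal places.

Φ⁻¹(H) = 1.751
Φ⁻¹(FA) = -1.787
c = −½·[z(H) + z(FA)] = −0.5 × (1.751 + (-1.787)) = 0.018

C = 0.02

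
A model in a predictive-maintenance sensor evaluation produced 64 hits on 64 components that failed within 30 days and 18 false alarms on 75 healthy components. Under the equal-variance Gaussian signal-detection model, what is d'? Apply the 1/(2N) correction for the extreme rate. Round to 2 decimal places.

d' = 3.12

The hit rate is 64/64 = 1, so apply the 1/(2N) correction: H → 1 − 1/(2·64) = 0.99219.
z(H) = z(0.99219) = 2.418
z(FA) = z(0.24000) = -0.706
d' = 2.418 − (-0.706) = 3.124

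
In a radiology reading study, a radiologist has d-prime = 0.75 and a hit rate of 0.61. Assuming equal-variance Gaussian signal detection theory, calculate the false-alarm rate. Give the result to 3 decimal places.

false-alarm rate = 0.319

z(hit rate) = z(0.61) = 0.2793
z(FA) = z(H) − d' = 0.2793 − 0.75 = -0.4707
false-alarm rate = Φ(-0.4707) = 0.3189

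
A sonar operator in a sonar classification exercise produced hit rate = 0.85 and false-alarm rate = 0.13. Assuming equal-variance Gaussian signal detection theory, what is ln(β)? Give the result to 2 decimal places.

Φ⁻¹(0.85) = 1.036, Φ⁻¹(0.13) = -1.126
ln β = −½·[z(H)² − z(FA)²] = −0.5 × (1.073 − 1.268) = 0.0975

ln β = 0.10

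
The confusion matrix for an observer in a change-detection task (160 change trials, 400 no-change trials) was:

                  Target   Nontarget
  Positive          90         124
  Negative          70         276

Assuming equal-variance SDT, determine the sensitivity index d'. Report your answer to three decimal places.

H = 90/160 = 0.5625
FA = 124/400 = 0.3100
z(H) = 0.1573
z(FA) = -0.4959
d' = z(H) − z(FA) = 0.1573 − (-0.4959) = 0.6532

d' = 0.653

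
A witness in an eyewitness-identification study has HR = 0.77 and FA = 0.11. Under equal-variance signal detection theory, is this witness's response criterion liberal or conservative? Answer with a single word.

conservative

z(H) = 0.739, z(FA) = -1.227
c = −½·(z(H) + z(FA)) = 0.244
c > 0 → conservative criterion (biased toward responding “no”).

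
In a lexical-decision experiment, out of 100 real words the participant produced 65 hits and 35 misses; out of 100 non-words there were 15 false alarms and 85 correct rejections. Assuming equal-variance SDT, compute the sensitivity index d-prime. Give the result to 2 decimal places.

H = 65/100 = 0.6500
FA = 15/100 = 0.1500
Φ⁻¹(H) = Φ⁻¹(0.6500) = 0.3853
Φ⁻¹(FA) = Φ⁻¹(0.1500) = -1.0364
d' = z(H) − z(FA) = 0.3853 − (-1.0364) = 1.4217

d-prime = 1.42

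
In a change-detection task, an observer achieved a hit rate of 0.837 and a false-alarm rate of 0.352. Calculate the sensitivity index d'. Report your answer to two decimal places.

d' = 1.36

z(0.837) = 0.982, z(0.352) = -0.380
d' = z(H) − z(FA) = 0.982 − (-0.380) = 1.362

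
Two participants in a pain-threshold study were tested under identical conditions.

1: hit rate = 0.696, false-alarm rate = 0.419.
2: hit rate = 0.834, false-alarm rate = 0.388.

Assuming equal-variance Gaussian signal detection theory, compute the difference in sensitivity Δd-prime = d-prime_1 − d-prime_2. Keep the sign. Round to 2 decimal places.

1: z(0.696) = 0.513, z(0.419) = -0.204, d' = 0.717
2: z(0.834) = 0.970, z(0.388) = -0.285, d' = 1.255
Δd' = d'_1 − d'_2 = 0.717 − 1.255 = -0.538
2 has the higher sensitivity.

Δd-prime = -0.54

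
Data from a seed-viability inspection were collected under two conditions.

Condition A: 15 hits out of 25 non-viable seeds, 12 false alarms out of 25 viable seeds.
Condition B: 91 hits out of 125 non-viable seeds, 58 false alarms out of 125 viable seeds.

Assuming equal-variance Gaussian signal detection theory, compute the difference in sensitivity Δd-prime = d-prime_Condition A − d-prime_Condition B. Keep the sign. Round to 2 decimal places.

Δd-prime = -0.39

Condition A: z(0.6000) = 0.253, z(0.4800) = -0.050, d' = 0.303
Condition B: z(0.7280) = 0.607, z(0.4640) = -0.090, d' = 0.697
Δd' = d'_Condition A − d'_Condition B = 0.303 − 0.697 = -0.394
Condition B has the higher sensitivity.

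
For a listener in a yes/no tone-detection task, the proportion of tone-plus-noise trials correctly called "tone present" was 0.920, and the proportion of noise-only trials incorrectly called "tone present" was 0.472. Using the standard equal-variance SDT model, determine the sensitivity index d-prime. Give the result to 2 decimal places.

d-prime = 1.48

z(0.920) = 1.405, z(0.472) = -0.070
d' = z(H) − z(FA) = 1.405 − (-0.070) = 1.475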